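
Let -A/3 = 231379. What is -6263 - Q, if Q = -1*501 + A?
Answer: 688375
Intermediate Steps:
A = -694137 (A = -3*231379 = -694137)
Q = -694638 (Q = -1*501 - 694137 = -501 - 694137 = -694638)
-6263 - Q = -6263 - 1*(-694638) = -6263 + 694638 = 688375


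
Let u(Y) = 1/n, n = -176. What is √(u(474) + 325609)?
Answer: √630379013/44 ≈ 570.62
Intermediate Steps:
u(Y) = -1/176 (u(Y) = 1/(-176) = -1/176)
√(u(474) + 325609) = √(-1/176 + 325609) = √(57307183/176) = √630379013/44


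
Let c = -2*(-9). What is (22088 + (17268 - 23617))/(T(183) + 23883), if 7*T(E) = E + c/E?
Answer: 6720553/10209210 ≈ 0.65828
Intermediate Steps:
c = 18
T(E) = E/7 + 18/(7*E) (T(E) = (E + 18/E)/7 = E/7 + 18/(7*E))
(22088 + (17268 - 23617))/(T(183) + 23883) = (22088 + (17268 - 23617))/((1/7)*(18 + 183**2)/183 + 23883) = (22088 - 6349)/((1/7)*(1/183)*(18 + 33489) + 23883) = 15739/((1/7)*(1/183)*33507 + 23883) = 15739/(11169/427 + 23883) = 15739/(10209210/427) = 15739*(427/10209210) = 6720553/10209210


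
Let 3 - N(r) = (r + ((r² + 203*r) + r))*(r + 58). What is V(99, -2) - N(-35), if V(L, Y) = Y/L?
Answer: -13548449/99 ≈ -1.3685e+5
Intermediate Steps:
N(r) = 3 - (58 + r)*(r² + 205*r) (N(r) = 3 - (r + ((r² + 203*r) + r))*(r + 58) = 3 - (r + (r² + 204*r))*(58 + r) = 3 - (r² + 205*r)*(58 + r) = 3 - (58 + r)*(r² + 205*r))
V(99, -2) - N(-35) = -2/99 - (3 - 1*(-35)³ - 11890*(-35) - 263*(-35)²) = -2*1/99 - (3 - 1*(-42875) + 416150 - 263*1225) = -2/99 - (3 + 42875 + 416150 - 322175) = -2/99 - 1*136853 = -2/99 - 136853 = -13548449/99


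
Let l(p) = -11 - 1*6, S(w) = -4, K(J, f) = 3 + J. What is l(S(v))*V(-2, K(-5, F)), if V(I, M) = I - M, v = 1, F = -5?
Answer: 0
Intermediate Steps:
l(p) = -17 (l(p) = -11 - 6 = -17)
l(S(v))*V(-2, K(-5, F)) = -17*(-2 - (3 - 5)) = -17*(-2 - 1*(-2)) = -17*(-2 + 2) = -17*0 = 0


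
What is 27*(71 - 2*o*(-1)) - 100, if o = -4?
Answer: 1601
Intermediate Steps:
27*(71 - 2*o*(-1)) - 100 = 27*(71 - 2*(-4)*(-1)) - 100 = 27*(71 - (-8)*(-1)) - 100 = 27*(71 - 1*8) - 100 = 27*(71 - 8) - 100 = 27*63 - 100 = 1701 - 100 = 1601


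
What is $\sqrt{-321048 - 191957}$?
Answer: $i \sqrt{513005} \approx 716.24 i$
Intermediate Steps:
$\sqrt{-321048 - 191957} = \sqrt{-513005} = i \sqrt{513005}$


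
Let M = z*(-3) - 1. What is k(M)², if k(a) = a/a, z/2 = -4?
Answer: 1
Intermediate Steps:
z = -8 (z = 2*(-4) = -8)
M = 23 (M = -8*(-3) - 1 = 24 - 1 = 23)
k(a) = 1
k(M)² = 1² = 1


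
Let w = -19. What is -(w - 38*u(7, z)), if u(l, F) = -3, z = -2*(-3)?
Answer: -95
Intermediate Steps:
z = 6
-(w - 38*u(7, z)) = -(-19 - 38*(-3)) = -(-19 + 114) = -1*95 = -95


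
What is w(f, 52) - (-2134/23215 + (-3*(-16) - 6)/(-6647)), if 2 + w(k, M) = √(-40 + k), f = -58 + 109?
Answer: -293460482/154310105 + √11 ≈ 1.4149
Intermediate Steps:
f = 51
w(k, M) = -2 + √(-40 + k)
w(f, 52) - (-2134/23215 + (-3*(-16) - 6)/(-6647)) = (-2 + √(-40 + 51)) - (-2134/23215 + (-3*(-16) - 6)/(-6647)) = (-2 + √11) - (-2134*1/23215 + (48 - 6)*(-1/6647)) = (-2 + √11) - (-2134/23215 + 42*(-1/6647)) = (-2 + √11) - (-2134/23215 - 42/6647) = (-2 + √11) - 1*(-15159728/154310105) = (-2 + √11) + 15159728/154310105 = -293460482/154310105 + √11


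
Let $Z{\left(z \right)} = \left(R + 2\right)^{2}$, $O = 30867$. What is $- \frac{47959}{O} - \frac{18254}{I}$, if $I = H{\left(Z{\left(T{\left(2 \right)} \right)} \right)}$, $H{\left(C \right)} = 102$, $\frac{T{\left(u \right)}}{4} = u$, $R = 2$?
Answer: $- \frac{94723006}{524739} \approx -180.51$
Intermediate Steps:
$T{\left(u \right)} = 4 u$
$Z{\left(z \right)} = 16$ ($Z{\left(z \right)} = \left(2 + 2\right)^{2} = 4^{2} = 16$)
$I = 102$
$- \frac{47959}{O} - \frac{18254}{I} = - \frac{47959}{30867} - \frac{18254}{102} = \left(-47959\right) \frac{1}{30867} - \frac{9127}{51} = - \frac{47959}{30867} - \frac{9127}{51} = - \frac{94723006}{524739}$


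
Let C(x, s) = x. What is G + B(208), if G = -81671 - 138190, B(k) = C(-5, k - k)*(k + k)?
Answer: -221941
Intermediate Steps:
B(k) = -10*k (B(k) = -5*(k + k) = -10*k)
G = -219861
G + B(208) = -219861 - 10*208 = -219861 - 2080 = -221941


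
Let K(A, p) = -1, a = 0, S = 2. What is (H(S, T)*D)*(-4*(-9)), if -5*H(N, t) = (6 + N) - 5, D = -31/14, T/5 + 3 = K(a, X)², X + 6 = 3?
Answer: 1674/35 ≈ 47.829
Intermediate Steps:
X = -3 (X = -6 + 3 = -3)
T = -10 (T = -15 + 5*(-1)² = -15 + 5*1 = -15 + 5 = -10)
D = -31/14 (D = -31*1/14 = -31/14 ≈ -2.2143)
H(N, t) = -⅕ - N/5 (H(N, t) = -((6 + N) - 5)/5 = -(1 + N)/5 = -⅕ - N/5)
(H(S, T)*D)*(-4*(-9)) = ((-⅕ - ⅕*2)*(-31/14))*(-4*(-9)) = ((-⅕ - ⅖)*(-31/14))*36 = -⅗*(-31/14)*36 = (93/70)*36 = 1674/35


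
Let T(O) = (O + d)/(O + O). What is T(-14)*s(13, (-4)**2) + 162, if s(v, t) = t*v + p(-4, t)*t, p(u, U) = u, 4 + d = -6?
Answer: 1998/7 ≈ 285.43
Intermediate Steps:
d = -10 (d = -4 - 6 = -10)
T(O) = (-10 + O)/(2*O) (T(O) = (O - 10)/(O + O) = (-10 + O)/((2*O)) = (-10 + O)*(1/(2*O)) = (-10 + O)/(2*O))
s(v, t) = -4*t + t*v (s(v, t) = t*v - 4*t = -4*t + t*v)
T(-14)*s(13, (-4)**2) + 162 = ((1/2)*(-10 - 14)/(-14))*((-4)**2*(-4 + 13)) + 162 = ((1/2)*(-1/14)*(-24))*(16*9) + 162 = (6/7)*144 + 162 = 864/7 + 162 = 1998/7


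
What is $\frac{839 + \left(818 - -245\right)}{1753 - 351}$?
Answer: $\frac{951}{701} \approx 1.3566$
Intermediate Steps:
$\frac{839 + \left(818 - -245\right)}{1753 - 351} = \frac{839 + \left(818 + 245\right)}{1402} = \left(839 + 1063\right) \frac{1}{1402} = 1902 \cdot \frac{1}{1402} = \frac{951}{701}$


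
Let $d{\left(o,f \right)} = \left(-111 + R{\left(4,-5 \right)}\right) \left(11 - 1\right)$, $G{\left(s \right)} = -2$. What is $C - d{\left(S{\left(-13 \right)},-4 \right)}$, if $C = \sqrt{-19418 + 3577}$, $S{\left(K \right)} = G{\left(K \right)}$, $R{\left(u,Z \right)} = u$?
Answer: $1070 + i \sqrt{15841} \approx 1070.0 + 125.86 i$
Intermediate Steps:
$S{\left(K \right)} = -2$
$d{\left(o,f \right)} = -1070$ ($d{\left(o,f \right)} = \left(-111 + 4\right) \left(11 - 1\right) = \left(-107\right) 10 = -1070$)
$C = i \sqrt{15841}$ ($C = \sqrt{-15841} = i \sqrt{15841} \approx 125.86 i$)
$C - d{\left(S{\left(-13 \right)},-4 \right)} = i \sqrt{15841} - -1070 = i \sqrt{15841} + 1070 = 1070 + i \sqrt{15841}$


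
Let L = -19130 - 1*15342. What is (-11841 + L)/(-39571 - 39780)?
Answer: 46313/79351 ≈ 0.58365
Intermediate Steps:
L = -34472 (L = -19130 - 15342 = -34472)
(-11841 + L)/(-39571 - 39780) = (-11841 - 34472)/(-39571 - 39780) = -46313/(-79351) = -46313*(-1/79351) = 46313/79351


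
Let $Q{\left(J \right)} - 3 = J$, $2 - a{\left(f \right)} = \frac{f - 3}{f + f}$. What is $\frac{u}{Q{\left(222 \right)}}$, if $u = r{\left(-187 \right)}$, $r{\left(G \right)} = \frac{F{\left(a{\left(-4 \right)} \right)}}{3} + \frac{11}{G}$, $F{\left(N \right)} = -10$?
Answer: $- \frac{173}{11475} \approx -0.015076$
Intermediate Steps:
$a{\left(f \right)} = 2 - \frac{-3 + f}{2 f}$ ($a{\left(f \right)} = 2 - \frac{f - 3}{f + f} = 2 - \frac{-3 + f}{2 f}$)
$Q{\left(J \right)} = 3 + J$
$r{\left(G \right)} = - \frac{10}{3} + \frac{11}{G}$
$u = - \frac{173}{51}$ ($u = - \frac{10}{3} + \frac{11}{-187} = - \frac{10}{3} + 11 \left(- \frac{1}{187}\right) = - \frac{10}{3} - \frac{1}{17} = - \frac{173}{51} \approx -3.3922$)
$\frac{u}{Q{\left(222 \right)}} = - \frac{173}{51 \left(3 + 222\right)} = - \frac{173}{51 \cdot 225} = \left(- \frac{173}{51}\right) \frac{1}{225} = - \frac{173}{11475}$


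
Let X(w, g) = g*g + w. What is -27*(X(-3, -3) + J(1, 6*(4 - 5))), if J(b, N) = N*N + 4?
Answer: -1242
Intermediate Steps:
J(b, N) = 4 + N² (J(b, N) = N² + 4 = 4 + N²)
X(w, g) = w + g² (X(w, g) = g² + w = w + g²)
-27*(X(-3, -3) + J(1, 6*(4 - 5))) = -27*((-3 + (-3)²) + (4 + (6*(4 - 5))²)) = -27*((-3 + 9) + (4 + (6*(-1))²)) = -27*(6 + (4 + (-6)²)) = -27*(6 + (4 + 36)) = -27*(6 + 40) = -27*46 = -1242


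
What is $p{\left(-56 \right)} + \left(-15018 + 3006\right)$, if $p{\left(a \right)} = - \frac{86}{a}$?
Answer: $- \frac{336293}{28} \approx -12010.0$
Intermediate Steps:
$p{\left(-56 \right)} + \left(-15018 + 3006\right) = - \frac{86}{-56} + \left(-15018 + 3006\right) = \left(-86\right) \left(- \frac{1}{56}\right) - 12012 = \frac{43}{28} - 12012 = - \frac{336293}{28}$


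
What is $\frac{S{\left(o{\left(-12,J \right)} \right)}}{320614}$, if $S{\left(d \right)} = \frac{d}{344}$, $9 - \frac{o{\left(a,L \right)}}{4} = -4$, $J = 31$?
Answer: $\frac{13}{27572804} \approx 4.7148 \cdot 10^{-7}$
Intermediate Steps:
$o{\left(a,L \right)} = 52$ ($o{\left(a,L \right)} = 36 - -16 = 36 + 16 = 52$)
$S{\left(d \right)} = \frac{d}{344}$ ($S{\left(d \right)} = d \frac{1}{344} = \frac{d}{344}$)
$\frac{S{\left(o{\left(-12,J \right)} \right)}}{320614} = \frac{\frac{1}{344} \cdot 52}{320614} = \frac{13}{86} \cdot \frac{1}{320614} = \frac{13}{27572804}$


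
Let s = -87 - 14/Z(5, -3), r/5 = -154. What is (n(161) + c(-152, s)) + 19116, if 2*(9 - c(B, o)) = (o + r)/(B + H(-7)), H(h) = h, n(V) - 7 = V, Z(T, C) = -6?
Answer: 9201479/477 ≈ 19290.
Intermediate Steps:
n(V) = 7 + V
r = -770 (r = 5*(-154) = -770)
s = -254/3 (s = -87 - 14/(-6) = -87 - 14*(-1)/6 = -87 - 1*(-7/3) = -87 + 7/3 = -254/3 ≈ -84.667)
c(B, o) = 9 - (-770 + o)/(2*(-7 + B)) (c(B, o) = 9 - (o - 770)/(2*(B - 7)) = 9 - (-770 + o)/(2*(-7 + B)))
(n(161) + c(-152, s)) + 19116 = ((7 + 161) + (644 - 1*(-254/3) + 18*(-152))/(2*(-7 - 152))) + 19116 = (168 + (½)*(644 + 254/3 - 2736)/(-159)) + 19116 = (168 + (½)*(-1/159)*(-6022/3)) + 19116 = (168 + 3011/477) + 19116 = 83147/477 + 19116 = 9201479/477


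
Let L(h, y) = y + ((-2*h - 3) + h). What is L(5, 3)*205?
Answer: -1025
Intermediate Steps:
L(h, y) = -3 + y - h (L(h, y) = y + ((-3 - 2*h) + h) = y + (-3 - h) = -3 + y - h)
L(5, 3)*205 = (-3 + 3 - 1*5)*205 = (-3 + 3 - 5)*205 = -5*205 = -1025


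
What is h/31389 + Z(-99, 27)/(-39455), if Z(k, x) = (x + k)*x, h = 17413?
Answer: 748050131/1238452995 ≈ 0.60402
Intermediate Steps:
Z(k, x) = x*(k + x) (Z(k, x) = (k + x)*x = x*(k + x))
h/31389 + Z(-99, 27)/(-39455) = 17413/31389 + (27*(-99 + 27))/(-39455) = 17413*(1/31389) + (27*(-72))*(-1/39455) = 17413/31389 - 1944*(-1/39455) = 17413/31389 + 1944/39455 = 748050131/1238452995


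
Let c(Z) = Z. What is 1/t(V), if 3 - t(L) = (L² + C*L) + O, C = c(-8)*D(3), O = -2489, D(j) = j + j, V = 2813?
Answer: -1/7775453 ≈ -1.2861e-7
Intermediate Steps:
D(j) = 2*j
C = -48 (C = -16*3 = -8*6 = -48)
t(L) = 2492 - L² + 48*L (t(L) = 3 - ((L² - 48*L) - 2489) = 3 - (-2489 + L² - 48*L) = 3 + (2489 - L² + 48*L) = 2492 - L² + 48*L)
1/t(V) = 1/(2492 - 1*2813² + 48*2813) = 1/(2492 - 1*7912969 + 135024) = 1/(2492 - 7912969 + 135024) = 1/(-7775453) = -1/7775453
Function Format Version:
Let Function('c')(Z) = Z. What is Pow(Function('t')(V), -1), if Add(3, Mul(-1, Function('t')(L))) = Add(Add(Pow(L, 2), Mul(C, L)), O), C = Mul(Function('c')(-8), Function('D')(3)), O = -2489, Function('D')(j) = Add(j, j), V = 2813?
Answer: Rational(-1, 7775453) ≈ -1.2861e-7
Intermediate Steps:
Function('D')(j) = Mul(2, j)
C = -48 (C = Mul(-8, Mul(2, 3)) = Mul(-8, 6) = -48)
Function('t')(L) = Add(2492, Mul(-1, Pow(L, 2)), Mul(48, L)) (Function('t')(L) = Add(3, Mul(-1, Add(Add(Pow(L, 2), Mul(-48, L)), -2489))) = Add(3, Mul(-1, Add(-2489, Pow(L, 2), Mul(-48, L)))) = Add(3, Add(2489, Mul(-1, Pow(L, 2)), Mul(48, L))) = Add(2492, Mul(-1, Pow(L, 2)), Mul(48, L)))
Pow(Function('t')(V), -1) = Pow(Add(2492, Mul(-1, Pow(2813, 2)), Mul(48, 2813)), -1) = Pow(Add(2492, Mul(-1, 7912969), 135024), -1) = Pow(Add(2492, -7912969, 135024), -1) = Pow(-7775453, -1) = Rational(-1, 7775453)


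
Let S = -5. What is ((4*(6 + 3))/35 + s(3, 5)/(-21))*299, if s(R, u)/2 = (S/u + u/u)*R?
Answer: 10764/35 ≈ 307.54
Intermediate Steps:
s(R, u) = 2*R*(1 - 5/u) (s(R, u) = 2*((-5/u + u/u)*R) = 2*((-5/u + 1)*R) = 2*((1 - 5/u)*R) = 2*(R*(1 - 5/u)) = 2*R*(1 - 5/u))
((4*(6 + 3))/35 + s(3, 5)/(-21))*299 = ((4*(6 + 3))/35 + (2*3*(-5 + 5)/5)/(-21))*299 = ((4*9)*(1/35) + (2*3*(⅕)*0)*(-1/21))*299 = (36*(1/35) + 0*(-1/21))*299 = (36/35 + 0)*299 = (36/35)*299 = 10764/35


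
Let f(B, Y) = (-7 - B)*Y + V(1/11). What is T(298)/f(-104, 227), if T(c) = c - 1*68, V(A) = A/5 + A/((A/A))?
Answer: 12650/1211051 ≈ 0.010445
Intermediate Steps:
V(A) = 6*A/5 (V(A) = A*(⅕) + A/1 = A/5 + A*1 = A/5 + A = 6*A/5)
f(B, Y) = 6/55 + Y*(-7 - B) (f(B, Y) = (-7 - B)*Y + (6/5)/11 = Y*(-7 - B) + (6/5)*(1/11) = Y*(-7 - B) + 6/55 = 6/55 + Y*(-7 - B))
T(c) = -68 + c (T(c) = c - 68 = -68 + c)
T(298)/f(-104, 227) = (-68 + 298)/(6/55 - 7*227 - 1*(-104)*227) = 230/(6/55 - 1589 + 23608) = 230/(1211051/55) = 230*(55/1211051) = 12650/1211051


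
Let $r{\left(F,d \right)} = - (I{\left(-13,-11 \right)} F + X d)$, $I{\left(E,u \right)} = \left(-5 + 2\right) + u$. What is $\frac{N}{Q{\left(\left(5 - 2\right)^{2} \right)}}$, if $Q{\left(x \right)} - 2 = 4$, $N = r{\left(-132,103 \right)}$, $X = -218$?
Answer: $\frac{10303}{3} \approx 3434.3$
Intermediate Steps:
$I{\left(E,u \right)} = -3 + u$
$r{\left(F,d \right)} = 14 F + 218 d$ ($r{\left(F,d \right)} = - (\left(-3 - 11\right) F - 218 d) = - (- 14 F - 218 d) = - (- 218 d - 14 F) = 14 F + 218 d$)
$N = 20606$ ($N = 14 \left(-132\right) + 218 \cdot 103 = -1848 + 22454 = 20606$)
$Q{\left(x \right)} = 6$ ($Q{\left(x \right)} = 2 + 4 = 6$)
$\frac{N}{Q{\left(\left(5 - 2\right)^{2} \right)}} = \frac{20606}{6} = 20606 \cdot \frac{1}{6} = \frac{10303}{3}$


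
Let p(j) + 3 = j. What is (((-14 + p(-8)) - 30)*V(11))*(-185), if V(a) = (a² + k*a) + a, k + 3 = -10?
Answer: -111925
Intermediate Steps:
k = -13 (k = -3 - 10 = -13)
p(j) = -3 + j
V(a) = a² - 12*a (V(a) = (a² - 13*a) + a = a² - 12*a)
(((-14 + p(-8)) - 30)*V(11))*(-185) = (((-14 + (-3 - 8)) - 30)*(11*(-12 + 11)))*(-185) = (((-14 - 11) - 30)*(11*(-1)))*(-185) = ((-25 - 30)*(-11))*(-185) = -55*(-11)*(-185) = 605*(-185) = -111925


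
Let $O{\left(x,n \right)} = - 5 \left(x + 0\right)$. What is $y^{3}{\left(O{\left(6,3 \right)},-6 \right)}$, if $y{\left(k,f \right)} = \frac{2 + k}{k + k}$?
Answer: $\frac{343}{3375} \approx 0.10163$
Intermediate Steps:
$O{\left(x,n \right)} = - 5 x$
$y{\left(k,f \right)} = \frac{2 + k}{2 k}$
$y^{3}{\left(O{\left(6,3 \right)},-6 \right)} = \left(\frac{2 - 30}{2 \left(\left(-5\right) 6\right)}\right)^{3} = \left(\frac{2 - 30}{2 \left(-30\right)}\right)^{3} = \left(\frac{1}{2} \left(- \frac{1}{30}\right) \left(-28\right)\right)^{3} = \left(\frac{7}{15}\right)^{3} = \frac{343}{3375}$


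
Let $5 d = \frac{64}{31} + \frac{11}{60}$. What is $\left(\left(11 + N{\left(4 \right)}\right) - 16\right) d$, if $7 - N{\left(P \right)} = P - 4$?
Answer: $\frac{4181}{4650} \approx 0.89914$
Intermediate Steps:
$N{\left(P \right)} = 11 - P$ ($N{\left(P \right)} = 7 - \left(P - 4\right) = 7 - \left(-4 + P\right) = 11 - P$)
$d = \frac{4181}{9300}$ ($d = \frac{\frac{64}{31} + \frac{11}{60}}{5} = \frac{1}{5} \cdot \frac{4181}{1860} = \frac{4181}{9300} \approx 0.44957$)
$\left(\left(11 + N{\left(4 \right)}\right) - 16\right) d = \left(\left(11 + \left(11 - 4\right)\right) - 16\right) \frac{4181}{9300} = \left(\left(11 + 7\right) - 16\right) \frac{4181}{9300} = \left(18 - 16\right) \frac{4181}{9300} = 2 \cdot \frac{4181}{9300} = \frac{4181}{4650}$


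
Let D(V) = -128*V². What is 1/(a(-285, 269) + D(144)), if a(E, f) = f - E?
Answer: -1/2653654 ≈ -3.7684e-7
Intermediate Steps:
1/(a(-285, 269) + D(144)) = 1/((269 - 1*(-285)) - 128*144²) = 1/((269 + 285) - 128*20736) = 1/(554 - 2654208) = 1/(-2653654) = -1/2653654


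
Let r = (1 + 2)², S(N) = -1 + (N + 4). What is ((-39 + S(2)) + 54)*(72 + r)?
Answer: 1620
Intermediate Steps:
S(N) = 3 + N (S(N) = -1 + (4 + N) = 3 + N)
r = 9 (r = 3² = 9)
((-39 + S(2)) + 54)*(72 + r) = ((-39 + (3 + 2)) + 54)*(72 + 9) = ((-39 + 5) + 54)*81 = (-34 + 54)*81 = 20*81 = 1620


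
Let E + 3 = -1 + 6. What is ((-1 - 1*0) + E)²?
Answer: 1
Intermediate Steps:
E = 2 (E = -3 + (-1 + 6) = -3 + 5 = 2)
((-1 - 1*0) + E)² = ((-1 - 1*0) + 2)² = ((-1 + 0) + 2)² = (-1 + 2)² = 1² = 1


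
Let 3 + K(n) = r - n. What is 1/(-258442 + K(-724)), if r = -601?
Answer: -1/258322 ≈ -3.8711e-6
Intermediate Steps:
K(n) = -604 - n (K(n) = -3 + (-601 - n) = -604 - n)
1/(-258442 + K(-724)) = 1/(-258442 + (-604 - 1*(-724))) = 1/(-258442 + (-604 + 724)) = 1/(-258442 + 120) = 1/(-258322) = -1/258322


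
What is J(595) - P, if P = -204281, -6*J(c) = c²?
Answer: 871661/6 ≈ 1.4528e+5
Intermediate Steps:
J(c) = -c²/6
J(595) - P = -⅙*595² - 1*(-204281) = -⅙*354025 + 204281 = -354025/6 + 204281 = 871661/6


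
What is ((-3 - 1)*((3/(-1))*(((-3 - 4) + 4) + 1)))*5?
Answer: -120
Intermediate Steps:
((-3 - 1)*((3/(-1))*(((-3 - 4) + 4) + 1)))*5 = -4*3*(-1)*((-7 + 4) + 1)*5 = -(-12)*(-3 + 1)*5 = -(-12)*(-2)*5 = -4*6*5 = -24*5 = -120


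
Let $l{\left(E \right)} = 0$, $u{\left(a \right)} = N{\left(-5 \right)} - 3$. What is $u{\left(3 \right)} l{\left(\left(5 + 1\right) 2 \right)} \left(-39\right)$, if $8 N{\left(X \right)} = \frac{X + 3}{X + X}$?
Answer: $0$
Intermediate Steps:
$N{\left(X \right)} = \frac{3 + X}{16 X}$ ($N{\left(X \right)} = \frac{\left(X + 3\right) \frac{1}{X + X}}{8} = \frac{\left(3 + X\right) \frac{1}{2 X}}{8} = \frac{\frac{1}{2} \frac{1}{X} \left(3 + X\right)}{8} = \frac{3 + X}{16 X}$)
$u{\left(a \right)} = - \frac{119}{40}$ ($u{\left(a \right)} = \frac{3 - 5}{16 \left(-5\right)} - 3 = \frac{1}{16} \left(- \frac{1}{5}\right) \left(-2\right) - 3 = \frac{1}{40} - 3 = - \frac{119}{40}$)
$u{\left(3 \right)} l{\left(\left(5 + 1\right) 2 \right)} \left(-39\right) = \left(- \frac{119}{40}\right) 0 \left(-39\right) = 0 \left(-39\right) = 0$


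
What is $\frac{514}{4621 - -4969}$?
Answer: $\frac{257}{4795} \approx 0.053598$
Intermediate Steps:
$\frac{514}{4621 - -4969} = \frac{514}{4621 + 4969} = \frac{514}{9590} = 514 \cdot \frac{1}{9590} = \frac{257}{4795}$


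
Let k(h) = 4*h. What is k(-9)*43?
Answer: -1548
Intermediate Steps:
k(-9)*43 = (4*(-9))*43 = -36*43 = -1548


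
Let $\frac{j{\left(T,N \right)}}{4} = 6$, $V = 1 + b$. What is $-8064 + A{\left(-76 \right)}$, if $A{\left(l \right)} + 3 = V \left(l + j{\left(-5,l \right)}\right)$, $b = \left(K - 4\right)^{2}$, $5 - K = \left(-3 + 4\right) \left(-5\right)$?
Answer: $-9991$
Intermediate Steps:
$K = 10$ ($K = 5 - \left(-3 + 4\right) \left(-5\right) = 5 - 1 \left(-5\right) = 5 - -5 = 5 + 5 = 10$)
$b = 36$ ($b = \left(10 - 4\right)^{2} = 6^{2} = 36$)
$V = 37$ ($V = 1 + 36 = 37$)
$j{\left(T,N \right)} = 24$ ($j{\left(T,N \right)} = 4 \cdot 6 = 24$)
$A{\left(l \right)} = 885 + 37 l$ ($A{\left(l \right)} = -3 + 37 \left(l + 24\right) = -3 + 37 \left(24 + l\right) = -3 + \left(888 + 37 l\right) = 885 + 37 l$)
$-8064 + A{\left(-76 \right)} = -8064 + \left(885 + 37 \left(-76\right)\right) = -8064 + \left(885 - 2812\right) = -8064 - 1927 = -9991$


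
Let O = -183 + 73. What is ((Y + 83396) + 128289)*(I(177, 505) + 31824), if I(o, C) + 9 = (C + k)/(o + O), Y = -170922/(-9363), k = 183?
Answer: 1408861124064687/209107 ≈ 6.7375e+9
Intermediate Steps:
Y = 56974/3121 (Y = -170922*(-1/9363) = 56974/3121 ≈ 18.255)
O = -110
I(o, C) = -9 + (183 + C)/(-110 + o) (I(o, C) = -9 + (C + 183)/(o - 110) = -9 + (183 + C)/(-110 + o))
((Y + 83396) + 128289)*(I(177, 505) + 31824) = ((56974/3121 + 83396) + 128289)*((1173 + 505 - 9*177)/(-110 + 177) + 31824) = (260335890/3121 + 128289)*((1173 + 505 - 1593)/67 + 31824) = 660725859*((1/67)*85 + 31824)/3121 = 660725859*(85/67 + 31824)/3121 = (660725859/3121)*(2132293/67) = 1408861124064687/209107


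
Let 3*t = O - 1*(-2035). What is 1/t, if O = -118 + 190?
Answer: 3/2107 ≈ 0.0014238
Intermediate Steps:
O = 72
t = 2107/3 (t = (72 - 1*(-2035))/3 = (72 + 2035)/3 = (⅓)*2107 = 2107/3 ≈ 702.33)
1/t = 1/(2107/3) = 3/2107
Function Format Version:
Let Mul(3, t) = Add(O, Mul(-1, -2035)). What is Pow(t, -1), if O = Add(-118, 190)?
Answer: Rational(3, 2107) ≈ 0.0014238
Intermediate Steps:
O = 72
t = Rational(2107, 3) (t = Mul(Rational(1, 3), Add(72, Mul(-1, -2035))) = Mul(Rational(1, 3), Add(72, 2035)) = Mul(Rational(1, 3), 2107) = Rational(2107, 3) ≈ 702.33)
Pow(t, -1) = Pow(Rational(2107, 3), -1) = Rational(3, 2107)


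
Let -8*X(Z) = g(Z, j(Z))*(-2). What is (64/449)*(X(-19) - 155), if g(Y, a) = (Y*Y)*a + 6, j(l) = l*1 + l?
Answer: -229312/449 ≈ -510.72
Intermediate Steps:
j(l) = 2*l (j(l) = l + l = 2*l)
g(Y, a) = 6 + a*Y² (g(Y, a) = Y²*a + 6 = a*Y² + 6 = 6 + a*Y²)
X(Z) = 3/2 + Z³/2 (X(Z) = -(6 + (2*Z)*Z²)*(-2)/8 = -(6 + 2*Z³)*(-2)/8 = -(-12 - 4*Z³)/8 = 3/2 + Z³/2)
(64/449)*(X(-19) - 155) = (64/449)*((3/2 + (½)*(-19)³) - 155) = (64*(1/449))*((3/2 + (½)*(-6859)) - 155) = 64*((3/2 - 6859/2) - 155)/449 = 64*(-3428 - 155)/449 = (64/449)*(-3583) = -229312/449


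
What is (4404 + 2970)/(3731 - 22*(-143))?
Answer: 7374/6877 ≈ 1.0723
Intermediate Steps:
(4404 + 2970)/(3731 - 22*(-143)) = 7374/(3731 + 3146) = 7374/6877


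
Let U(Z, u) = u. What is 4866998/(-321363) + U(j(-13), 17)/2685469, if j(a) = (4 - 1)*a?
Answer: -13070166788891/863010374247 ≈ -15.145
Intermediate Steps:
j(a) = 3*a
4866998/(-321363) + U(j(-13), 17)/2685469 = 4866998/(-321363) + 17/2685469 = 4866998*(-1/321363) + 17*(1/2685469) = -4866998/321363 + 17/2685469 = -13070166788891/863010374247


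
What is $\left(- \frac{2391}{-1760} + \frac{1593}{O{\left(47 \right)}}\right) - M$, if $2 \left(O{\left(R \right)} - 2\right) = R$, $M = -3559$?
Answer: $\frac{108395047}{29920} \approx 3622.8$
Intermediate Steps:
$O{\left(R \right)} = 2 + \frac{R}{2}$
$\left(- \frac{2391}{-1760} + \frac{1593}{O{\left(47 \right)}}\right) - M = \left(- \frac{2391}{-1760} + \frac{1593}{2 + \frac{1}{2} \cdot 47}\right) - -3559 = \left(\left(-2391\right) \left(- \frac{1}{1760}\right) + \frac{1593}{2 + \frac{47}{2}}\right) + 3559 = \left(\frac{2391}{1760} + \frac{1593}{\frac{51}{2}}\right) + 3559 = \left(\frac{2391}{1760} + 1593 \cdot \frac{2}{51}\right) + 3559 = \left(\frac{2391}{1760} + \frac{1062}{17}\right) + 3559 = \frac{1909767}{29920} + 3559 = \frac{108395047}{29920}$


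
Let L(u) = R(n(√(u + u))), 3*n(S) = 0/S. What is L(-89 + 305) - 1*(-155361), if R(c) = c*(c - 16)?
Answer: 155361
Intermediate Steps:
n(S) = 0 (n(S) = (0/S)/3 = (⅓)*0 = 0)
R(c) = c*(-16 + c)
L(u) = 0 (L(u) = 0*(-16 + 0) = 0*(-16) = 0)
L(-89 + 305) - 1*(-155361) = 0 - 1*(-155361) = 0 + 155361 = 155361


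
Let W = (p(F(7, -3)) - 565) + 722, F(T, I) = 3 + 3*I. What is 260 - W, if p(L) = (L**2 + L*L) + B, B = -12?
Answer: 43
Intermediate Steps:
p(L) = -12 + 2*L**2 (p(L) = (L**2 + L*L) - 12 = (L**2 + L**2) - 12 = 2*L**2 - 12 = -12 + 2*L**2)
W = 217 (W = ((-12 + 2*(3 + 3*(-3))**2) - 565) + 722 = ((-12 + 2*(3 - 9)**2) - 565) + 722 = ((-12 + 2*(-6)**2) - 565) + 722 = ((-12 + 2*36) - 565) + 722 = ((-12 + 72) - 565) + 722 = (60 - 565) + 722 = -505 + 722 = 217)
260 - W = 260 - 1*217 = 260 - 217 = 43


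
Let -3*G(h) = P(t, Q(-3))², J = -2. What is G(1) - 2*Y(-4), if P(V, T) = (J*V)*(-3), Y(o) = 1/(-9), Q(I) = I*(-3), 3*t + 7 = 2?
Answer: -298/9 ≈ -33.111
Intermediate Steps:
t = -5/3 (t = -7/3 + (⅓)*2 = -7/3 + ⅔ = -5/3 ≈ -1.6667)
Q(I) = -3*I
Y(o) = -⅑
P(V, T) = 6*V (P(V, T) = -2*V*(-3) = 6*V)
G(h) = -100/3 (G(h) = -(6*(-5/3))²/3 = -⅓*(-10)² = -⅓*100 = -100/3)
G(1) - 2*Y(-4) = -100/3 - 2*(-⅑) = -100/3 + 2/9 = -298/9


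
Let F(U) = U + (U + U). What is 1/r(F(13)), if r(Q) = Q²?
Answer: 1/1521 ≈ 0.00065746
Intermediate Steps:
F(U) = 3*U (F(U) = U + 2*U = 3*U)
1/r(F(13)) = 1/((3*13)²) = 1/(39²) = 1/1521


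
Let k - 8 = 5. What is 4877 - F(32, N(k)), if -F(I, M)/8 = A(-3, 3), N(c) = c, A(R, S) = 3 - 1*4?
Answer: 4869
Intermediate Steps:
k = 13 (k = 8 + 5 = 13)
A(R, S) = -1 (A(R, S) = 3 - 4 = -1)
F(I, M) = 8 (F(I, M) = -8*(-1) = 8)
4877 - F(32, N(k)) = 4877 - 1*8 = 4877 - 8 = 4869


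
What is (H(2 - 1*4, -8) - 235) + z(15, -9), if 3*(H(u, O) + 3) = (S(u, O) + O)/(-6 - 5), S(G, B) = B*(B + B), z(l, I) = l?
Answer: -2493/11 ≈ -226.64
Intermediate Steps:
S(G, B) = 2*B² (S(G, B) = B*(2*B) = 2*B²)
H(u, O) = -3 - 2*O²/33 - O/33 (H(u, O) = -3 + ((2*O² + O)/(-6 - 5))/3 = -3 + ((O + 2*O²)/(-11))/3 = -3 + ((O + 2*O²)*(-1/11))/3 = -3 + (-2*O²/11 - O/11)/3 = -3 + (-2*O²/33 - O/33) = -3 - 2*O²/33 - O/33)
(H(2 - 1*4, -8) - 235) + z(15, -9) = ((-3 - 2/33*(-8)² - 1/33*(-8)) - 235) + 15 = ((-3 - 2/33*64 + 8/33) - 235) + 15 = ((-3 - 128/33 + 8/33) - 235) + 15 = (-73/11 - 235) + 15 = -2658/11 + 15 = -2493/11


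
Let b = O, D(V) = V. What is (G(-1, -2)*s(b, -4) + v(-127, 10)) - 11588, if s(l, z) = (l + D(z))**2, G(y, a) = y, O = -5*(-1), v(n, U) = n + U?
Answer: -11706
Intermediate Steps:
v(n, U) = U + n
O = 5
b = 5
s(l, z) = (l + z)**2
(G(-1, -2)*s(b, -4) + v(-127, 10)) - 11588 = (-(5 - 4)**2 + (10 - 127)) - 11588 = (-1*1**2 - 117) - 11588 = (-1*1 - 117) - 11588 = (-1 - 117) - 11588 = -118 - 11588 = -11706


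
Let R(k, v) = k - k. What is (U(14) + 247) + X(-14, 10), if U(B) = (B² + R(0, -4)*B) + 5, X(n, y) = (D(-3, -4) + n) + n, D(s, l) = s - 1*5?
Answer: 412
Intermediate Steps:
D(s, l) = -5 + s (D(s, l) = s - 5 = -5 + s)
R(k, v) = 0
X(n, y) = -8 + 2*n (X(n, y) = ((-5 - 3) + n) + n = (-8 + n) + n = -8 + 2*n)
U(B) = 5 + B² (U(B) = (B² + 0*B) + 5 = (B² + 0) + 5 = B² + 5 = 5 + B²)
(U(14) + 247) + X(-14, 10) = ((5 + 14²) + 247) + (-8 + 2*(-14)) = ((5 + 196) + 247) + (-8 - 28) = (201 + 247) - 36 = 448 - 36 = 412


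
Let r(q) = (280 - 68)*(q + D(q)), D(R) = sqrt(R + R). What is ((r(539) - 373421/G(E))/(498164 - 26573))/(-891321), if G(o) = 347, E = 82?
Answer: -1454725/5402134063471 - 1484*sqrt(22)/420338961711 ≈ -2.8585e-7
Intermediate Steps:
D(R) = sqrt(2)*sqrt(R) (D(R) = sqrt(2*R) = sqrt(2)*sqrt(R))
r(q) = 212*q + 212*sqrt(2)*sqrt(q) (r(q) = (280 - 68)*(q + sqrt(2)*sqrt(q)) = 212*(q + sqrt(2)*sqrt(q)) = 212*q + 212*sqrt(2)*sqrt(q))
((r(539) - 373421/G(E))/(498164 - 26573))/(-891321) = (((212*539 + 212*sqrt(2)*sqrt(539)) - 373421/347)/(498164 - 26573))/(-891321) = (((114268 + 212*sqrt(2)*(7*sqrt(11))) - 373421*1/347)/471591)*(-1/891321) = (((114268 + 1484*sqrt(22)) - 373421/347)*(1/471591))*(-1/891321) = ((39277575/347 + 1484*sqrt(22))*(1/471591))*(-1/891321) = (4364175/18182453 + 1484*sqrt(22)/471591)*(-1/891321) = -1454725/5402134063471 - 1484*sqrt(22)/420338961711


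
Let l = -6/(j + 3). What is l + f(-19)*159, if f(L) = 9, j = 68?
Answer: 101595/71 ≈ 1430.9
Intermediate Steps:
l = -6/71 (l = -6/(68 + 3) = -6/71 ≈ -0.084507)
l + f(-19)*159 = -6/71 + 9*159 = -6/71 + 1431 = 101595/71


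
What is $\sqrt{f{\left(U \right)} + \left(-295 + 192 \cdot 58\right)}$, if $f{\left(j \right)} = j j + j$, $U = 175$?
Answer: $\sqrt{41641} \approx 204.06$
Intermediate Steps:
$f{\left(j \right)} = j + j^{2}$ ($f{\left(j \right)} = j^{2} + j = j + j^{2}$)
$\sqrt{f{\left(U \right)} + \left(-295 + 192 \cdot 58\right)} = \sqrt{175 \left(1 + 175\right) + \left(-295 + 192 \cdot 58\right)} = \sqrt{175 \cdot 176 + \left(-295 + 11136\right)} = \sqrt{30800 + 10841} = \sqrt{41641}$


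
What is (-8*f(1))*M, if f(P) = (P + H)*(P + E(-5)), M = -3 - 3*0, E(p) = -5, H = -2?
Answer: 96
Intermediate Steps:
M = -3 (M = -3 + 0 = -3)
f(P) = (-5 + P)*(-2 + P) (f(P) = (P - 2)*(P - 5) = (-2 + P)*(-5 + P) = (-5 + P)*(-2 + P))
(-8*f(1))*M = -8*(10 + 1² - 7*1)*(-3) = -8*(10 + 1 - 7)*(-3) = -8*4*(-3) = -32*(-3) = 96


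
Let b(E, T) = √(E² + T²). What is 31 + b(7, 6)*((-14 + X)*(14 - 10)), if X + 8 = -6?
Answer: 31 - 112*√85 ≈ -1001.6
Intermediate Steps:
X = -14 (X = -8 - 6 = -14)
31 + b(7, 6)*((-14 + X)*(14 - 10)) = 31 + √(7² + 6²)*((-14 - 14)*(14 - 10)) = 31 + √(49 + 36)*(-28*4) = 31 + √85*(-112) = 31 - 112*√85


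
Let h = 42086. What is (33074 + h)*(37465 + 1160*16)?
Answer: 4210839000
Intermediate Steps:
(33074 + h)*(37465 + 1160*16) = (33074 + 42086)*(37465 + 1160*16) = 75160*(37465 + 18560) = 75160*56025 = 4210839000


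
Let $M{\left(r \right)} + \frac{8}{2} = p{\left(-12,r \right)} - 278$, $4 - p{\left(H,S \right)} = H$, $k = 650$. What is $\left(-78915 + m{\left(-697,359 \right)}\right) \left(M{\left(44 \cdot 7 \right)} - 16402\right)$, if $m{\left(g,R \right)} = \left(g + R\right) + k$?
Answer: $1310154804$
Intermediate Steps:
$m{\left(g,R \right)} = 650 + R + g$ ($m{\left(g,R \right)} = \left(g + R\right) + 650 = \left(R + g\right) + 650 = 650 + R + g$)
$p{\left(H,S \right)} = 4 - H$
$M{\left(r \right)} = -266$ ($M{\left(r \right)} = -4 + \left(\left(4 - -12\right) - 278\right) = -4 + \left(\left(4 + 12\right) - 278\right) = -4 + \left(16 - 278\right) = -4 - 262 = -266$)
$\left(-78915 + m{\left(-697,359 \right)}\right) \left(M{\left(44 \cdot 7 \right)} - 16402\right) = \left(-78915 + \left(650 + 359 - 697\right)\right) \left(-266 - 16402\right) = \left(-78915 + 312\right) \left(-16668\right) = \left(-78603\right) \left(-16668\right) = 1310154804$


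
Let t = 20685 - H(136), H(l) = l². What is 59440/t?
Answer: 59440/2189 ≈ 27.154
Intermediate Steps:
t = 2189 (t = 20685 - 1*136² = 20685 - 1*18496 = 20685 - 18496 = 2189)
59440/t = 59440/2189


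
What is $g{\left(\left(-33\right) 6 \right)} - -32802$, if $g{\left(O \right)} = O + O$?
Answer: $32406$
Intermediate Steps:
$g{\left(O \right)} = 2 O$
$g{\left(\left(-33\right) 6 \right)} - -32802 = 2 \left(\left(-33\right) 6\right) - -32802 = 2 \left(-198\right) + 32802 = -396 + 32802 = 32406$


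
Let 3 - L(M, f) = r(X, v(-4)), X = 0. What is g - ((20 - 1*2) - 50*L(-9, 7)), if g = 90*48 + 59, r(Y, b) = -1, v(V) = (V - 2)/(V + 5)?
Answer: 4561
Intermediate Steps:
v(V) = (-2 + V)/(5 + V)
L(M, f) = 4 (L(M, f) = 3 - 1*(-1) = 3 + 1 = 4)
g = 4379 (g = 4320 + 59 = 4379)
g - ((20 - 1*2) - 50*L(-9, 7)) = 4379 - ((20 - 1*2) - 50*4) = 4379 - ((20 - 2) - 200) = 4379 - (18 - 200) = 4379 - 1*(-182) = 4379 + 182 = 4561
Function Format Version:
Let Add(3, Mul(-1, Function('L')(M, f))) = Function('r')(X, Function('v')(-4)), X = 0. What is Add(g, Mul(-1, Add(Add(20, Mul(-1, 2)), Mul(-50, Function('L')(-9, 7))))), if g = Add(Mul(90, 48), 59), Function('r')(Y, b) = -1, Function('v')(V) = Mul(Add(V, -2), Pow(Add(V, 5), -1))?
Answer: 4561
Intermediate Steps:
Function('v')(V) = Mul(Pow(Add(5, V), -1), Add(-2, V)) (Function('v')(V) = Mul(Add(-2, V), Pow(Add(5, V), -1)) = Mul(Pow(Add(5, V), -1), Add(-2, V)))
Function('L')(M, f) = 4 (Function('L')(M, f) = Add(3, Mul(-1, -1)) = Add(3, 1) = 4)
g = 4379 (g = Add(4320, 59) = 4379)
Add(g, Mul(-1, Add(Add(20, Mul(-1, 2)), Mul(-50, Function('L')(-9, 7))))) = Add(4379, Mul(-1, Add(Add(20, Mul(-1, 2)), Mul(-50, 4)))) = Add(4379, Mul(-1, Add(Add(20, -2), -200))) = Add(4379, Mul(-1, Add(18, -200))) = Add(4379, Mul(-1, -182)) = Add(4379, 182) = 4561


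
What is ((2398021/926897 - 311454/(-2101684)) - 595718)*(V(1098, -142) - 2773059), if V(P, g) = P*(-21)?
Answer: 124801445381640523451379/74924792098 ≈ 1.6657e+12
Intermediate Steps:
V(P, g) = -21*P
((2398021/926897 - 311454/(-2101684)) - 595718)*(V(1098, -142) - 2773059) = ((2398021/926897 - 311454/(-2101684)) - 595718)*(-21*1098 - 2773059) = ((2398021*(1/926897) - 311454*(-1/2101684)) - 595718)*(-23058 - 2773059) = ((2398021/926897 + 11979/80834) - 595718)*(-2796117) = (204944928677/74924792098 - 595718)*(-2796117) = -44633842354107687/74924792098*(-2796117) = 124801445381640523451379/74924792098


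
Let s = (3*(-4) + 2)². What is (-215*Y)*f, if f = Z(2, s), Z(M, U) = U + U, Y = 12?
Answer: -516000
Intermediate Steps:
s = 100 (s = (-12 + 2)² = (-10)² = 100)
Z(M, U) = 2*U
f = 200 (f = 2*100 = 200)
(-215*Y)*f = -215*12*200 = -2580*200 = -516000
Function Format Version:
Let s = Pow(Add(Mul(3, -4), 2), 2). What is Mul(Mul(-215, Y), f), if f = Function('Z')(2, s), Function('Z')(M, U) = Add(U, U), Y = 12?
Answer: -516000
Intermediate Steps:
s = 100 (s = Pow(Add(-12, 2), 2) = Pow(-10, 2) = 100)
Function('Z')(M, U) = Mul(2, U)
f = 200 (f = Mul(2, 100) = 200)
Mul(Mul(-215, Y), f) = Mul(Mul(-215, 12), 200) = Mul(-2580, 200) = -516000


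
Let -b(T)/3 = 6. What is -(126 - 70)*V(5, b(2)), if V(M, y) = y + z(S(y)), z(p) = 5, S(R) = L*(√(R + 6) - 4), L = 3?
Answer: 728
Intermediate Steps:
b(T) = -18 (b(T) = -3*6 = -18)
S(R) = -12 + 3*√(6 + R) (S(R) = 3*(√(R + 6) - 4) = 3*(√(6 + R) - 4) = 3*(-4 + √(6 + R)) = -12 + 3*√(6 + R))
V(M, y) = 5 + y (V(M, y) = y + 5 = 5 + y)
-(126 - 70)*V(5, b(2)) = -(126 - 70)*(5 - 18) = -56*(-13) = -1*(-728) = 728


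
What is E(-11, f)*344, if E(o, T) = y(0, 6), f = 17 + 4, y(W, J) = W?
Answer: 0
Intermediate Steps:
f = 21
E(o, T) = 0
E(-11, f)*344 = 0*344 = 0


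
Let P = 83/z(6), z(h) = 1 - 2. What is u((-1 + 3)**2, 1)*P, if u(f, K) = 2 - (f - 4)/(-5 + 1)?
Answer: -166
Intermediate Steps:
z(h) = -1
P = -83 (P = 83/(-1) = 83*(-1) = -83)
u(f, K) = 1 + f/4 (u(f, K) = 2 - (-4 + f)/(-4) = 2 - (-4 + f)*(-1)/4 = 2 - (1 - f/4) = 2 + (-1 + f/4) = 1 + f/4)
u((-1 + 3)**2, 1)*P = (1 + (-1 + 3)**2/4)*(-83) = (1 + (1/4)*2**2)*(-83) = (1 + (1/4)*4)*(-83) = (1 + 1)*(-83) = 2*(-83) = -166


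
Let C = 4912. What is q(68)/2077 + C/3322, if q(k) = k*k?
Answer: 12781576/3449897 ≈ 3.7049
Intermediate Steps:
q(k) = k²
q(68)/2077 + C/3322 = 68²/2077 + 4912/3322 = 4624*(1/2077) + 4912*(1/3322) = 4624/2077 + 2456/1661 = 12781576/3449897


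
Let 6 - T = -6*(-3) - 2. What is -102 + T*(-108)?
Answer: 978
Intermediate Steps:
T = -10 (T = 6 - (-6*(-3) - 2) = 6 - (18 - 2) = 6 - 1*16 = 6 - 16 = -10)
-102 + T*(-108) = -102 - 10*(-108) = -102 + 1080 = 978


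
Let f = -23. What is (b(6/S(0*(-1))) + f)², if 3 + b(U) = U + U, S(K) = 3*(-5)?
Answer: 17956/25 ≈ 718.24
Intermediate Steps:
S(K) = -15
b(U) = -3 + 2*U (b(U) = -3 + (U + U) = -3 + 2*U)
(b(6/S(0*(-1))) + f)² = ((-3 + 2*(6/(-15))) - 23)² = ((-3 + 2*(6*(-1/15))) - 23)² = ((-3 + 2*(-⅖)) - 23)² = ((-3 - ⅘) - 23)² = (-19/5 - 23)² = (-134/5)² = 17956/25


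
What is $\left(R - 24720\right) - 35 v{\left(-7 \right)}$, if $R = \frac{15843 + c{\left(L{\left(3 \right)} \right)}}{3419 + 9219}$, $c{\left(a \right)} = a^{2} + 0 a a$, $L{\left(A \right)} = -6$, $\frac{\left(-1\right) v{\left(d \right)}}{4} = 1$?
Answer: $- \frac{310626161}{12638} \approx -24579.0$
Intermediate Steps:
$v{\left(d \right)} = -4$ ($v{\left(d \right)} = \left(-4\right) 1 = -4$)
$c{\left(a \right)} = a^{2}$ ($c{\left(a \right)} = a^{2} + 0 a^{2} = a^{2} + 0 = a^{2}$)
$R = \frac{15879}{12638}$ ($R = \frac{15843 + \left(-6\right)^{2}}{3419 + 9219} = \frac{15843 + 36}{12638} = 15879 \cdot \frac{1}{12638} = \frac{15879}{12638} \approx 1.2564$)
$\left(R - 24720\right) - 35 v{\left(-7 \right)} = \left(\frac{15879}{12638} - 24720\right) - -140 = - \frac{312395481}{12638} + 140 = - \frac{310626161}{12638}$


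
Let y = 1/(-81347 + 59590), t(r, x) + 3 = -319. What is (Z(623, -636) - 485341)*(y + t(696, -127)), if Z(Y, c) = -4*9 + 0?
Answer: 3400432344635/21757 ≈ 1.5629e+8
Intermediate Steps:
t(r, x) = -322 (t(r, x) = -3 - 319 = -322)
Z(Y, c) = -36 (Z(Y, c) = -36 + 0 = -36)
y = -1/21757 (y = 1/(-21757) = -1/21757 ≈ -4.5962e-5)
(Z(623, -636) - 485341)*(y + t(696, -127)) = (-36 - 485341)*(-1/21757 - 322) = -485377*(-7005755/21757) = 3400432344635/21757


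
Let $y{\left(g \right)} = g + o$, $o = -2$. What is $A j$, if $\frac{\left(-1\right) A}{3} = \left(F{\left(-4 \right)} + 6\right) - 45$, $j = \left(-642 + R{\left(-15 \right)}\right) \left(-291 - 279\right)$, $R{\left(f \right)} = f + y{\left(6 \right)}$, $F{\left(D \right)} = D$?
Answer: $48015090$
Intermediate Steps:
$y{\left(g \right)} = -2 + g$ ($y{\left(g \right)} = g - 2 = -2 + g$)
$R{\left(f \right)} = 4 + f$ ($R{\left(f \right)} = f + \left(-2 + 6\right) = f + 4 = 4 + f$)
$j = 372210$ ($j = \left(-642 + \left(4 - 15\right)\right) \left(-291 - 279\right) = \left(-642 - 11\right) \left(-570\right) = \left(-653\right) \left(-570\right) = 372210$)
$A = 129$ ($A = - 3 \left(\left(-4 + 6\right) - 45\right) = - 3 \left(2 - 45\right) = \left(-3\right) \left(-43\right) = 129$)
$A j = 129 \cdot 372210 = 48015090$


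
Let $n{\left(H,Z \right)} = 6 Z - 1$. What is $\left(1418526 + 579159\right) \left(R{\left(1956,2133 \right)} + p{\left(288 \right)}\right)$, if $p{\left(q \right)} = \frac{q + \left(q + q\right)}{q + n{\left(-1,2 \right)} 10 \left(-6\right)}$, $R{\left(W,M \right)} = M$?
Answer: $\frac{131949091935}{31} \approx 4.2564 \cdot 10^{9}$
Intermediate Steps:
$n{\left(H,Z \right)} = -1 + 6 Z$
$p{\left(q \right)} = \frac{3 q}{-660 + q}$ ($p{\left(q \right)} = \frac{q + \left(q + q\right)}{q + \left(-1 + 6 \cdot 2\right) 10 \left(-6\right)} = \frac{q + 2 q}{q + \left(-1 + 12\right) 10 \left(-6\right)} = \frac{3 q}{q + 11 \cdot 10 \left(-6\right)} = \frac{3 q}{q + 110 \left(-6\right)} = \frac{3 q}{q - 660} = \frac{3 q}{-660 + q}$)
$\left(1418526 + 579159\right) \left(R{\left(1956,2133 \right)} + p{\left(288 \right)}\right) = \left(1418526 + 579159\right) \left(2133 + 3 \cdot 288 \frac{1}{-660 + 288}\right) = 1997685 \left(2133 + 3 \cdot 288 \frac{1}{-372}\right) = 1997685 \left(2133 + 3 \cdot 288 \left(- \frac{1}{372}\right)\right) = 1997685 \left(2133 - \frac{72}{31}\right) = 1997685 \cdot \frac{66051}{31} = \frac{131949091935}{31}$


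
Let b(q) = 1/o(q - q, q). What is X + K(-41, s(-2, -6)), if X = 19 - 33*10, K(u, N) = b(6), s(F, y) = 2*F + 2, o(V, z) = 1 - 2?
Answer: -312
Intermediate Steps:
o(V, z) = -1
b(q) = -1 (b(q) = 1/(-1) = -1)
s(F, y) = 2 + 2*F
K(u, N) = -1
X = -311 (X = 19 - 330 = -311)
X + K(-41, s(-2, -6)) = -311 - 1 = -312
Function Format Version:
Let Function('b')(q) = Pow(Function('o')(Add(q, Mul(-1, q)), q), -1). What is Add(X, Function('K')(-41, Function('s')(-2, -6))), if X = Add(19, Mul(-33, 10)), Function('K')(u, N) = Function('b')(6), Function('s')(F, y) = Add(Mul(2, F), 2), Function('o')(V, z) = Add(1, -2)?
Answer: -312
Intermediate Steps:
Function('o')(V, z) = -1
Function('b')(q) = -1 (Function('b')(q) = Pow(-1, -1) = -1)
Function('s')(F, y) = Add(2, Mul(2, F))
Function('K')(u, N) = -1
X = -311 (X = Add(19, -330) = -311)
Add(X, Function('K')(-41, Function('s')(-2, -6))) = Add(-311, -1) = -312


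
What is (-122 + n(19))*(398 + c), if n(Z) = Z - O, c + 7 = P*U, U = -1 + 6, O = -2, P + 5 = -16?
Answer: -28886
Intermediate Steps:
P = -21 (P = -5 - 16 = -21)
U = 5
c = -112 (c = -7 - 21*5 = -7 - 105 = -112)
n(Z) = 2 + Z (n(Z) = Z - 1*(-2) = Z + 2 = 2 + Z)
(-122 + n(19))*(398 + c) = (-122 + (2 + 19))*(398 - 112) = (-122 + 21)*286 = -101*286 = -28886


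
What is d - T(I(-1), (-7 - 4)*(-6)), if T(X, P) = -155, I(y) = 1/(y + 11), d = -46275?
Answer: -46120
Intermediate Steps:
I(y) = 1/(11 + y)
d - T(I(-1), (-7 - 4)*(-6)) = -46275 - 1*(-155) = -46275 + 155 = -46120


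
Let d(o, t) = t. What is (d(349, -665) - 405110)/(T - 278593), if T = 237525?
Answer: 405775/41068 ≈ 9.8806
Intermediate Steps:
(d(349, -665) - 405110)/(T - 278593) = (-665 - 405110)/(237525 - 278593) = -405775/(-41068) = -405775*(-1/41068) = 405775/41068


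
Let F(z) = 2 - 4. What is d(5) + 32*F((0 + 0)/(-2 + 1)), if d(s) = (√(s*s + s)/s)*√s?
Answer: -64 + √6 ≈ -61.551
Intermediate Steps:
d(s) = √(s + s²)/√s (d(s) = (√(s² + s)/s)*√s = (√(s + s²)/s)*√s = √(s + s²)/√s)
F(z) = -2
d(5) + 32*F((0 + 0)/(-2 + 1)) = √(5*(1 + 5))/√5 + 32*(-2) = (√5/5)*√(5*6) - 64 = (√5/5)*√30 - 64 = √6 - 64 = -64 + √6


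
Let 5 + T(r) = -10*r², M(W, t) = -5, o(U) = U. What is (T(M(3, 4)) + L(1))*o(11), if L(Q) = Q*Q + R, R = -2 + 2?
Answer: -2794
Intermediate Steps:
R = 0
T(r) = -5 - 10*r²
L(Q) = Q² (L(Q) = Q*Q + 0 = Q² + 0 = Q²)
(T(M(3, 4)) + L(1))*o(11) = ((-5 - 10*(-5)²) + 1²)*11 = ((-5 - 10*25) + 1)*11 = ((-5 - 250) + 1)*11 = (-255 + 1)*11 = -254*11 = -2794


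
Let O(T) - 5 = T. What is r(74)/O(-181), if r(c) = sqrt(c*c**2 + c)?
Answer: -sqrt(405298)/176 ≈ -3.6172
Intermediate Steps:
O(T) = 5 + T
r(c) = sqrt(c + c**3) (r(c) = sqrt(c**3 + c) = sqrt(c + c**3))
r(74)/O(-181) = sqrt(74 + 74**3)/(5 - 181) = sqrt(74 + 405224)/(-176) = sqrt(405298)*(-1/176) = -sqrt(405298)/176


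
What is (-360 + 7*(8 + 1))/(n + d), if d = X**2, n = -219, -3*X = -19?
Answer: 2673/1610 ≈ 1.6602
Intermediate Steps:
X = 19/3 (X = -1/3*(-19) = 19/3 ≈ 6.3333)
d = 361/9 (d = (19/3)**2 = 361/9 ≈ 40.111)
(-360 + 7*(8 + 1))/(n + d) = (-360 + 7*(8 + 1))/(-219 + 361/9) = (-360 + 7*9)/(-1610/9) = (-360 + 63)*(-9/1610) = -297*(-9/1610) = 2673/1610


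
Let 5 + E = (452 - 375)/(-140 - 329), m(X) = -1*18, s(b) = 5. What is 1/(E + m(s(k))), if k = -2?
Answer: -67/1552 ≈ -0.043170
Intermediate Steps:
m(X) = -18
E = -346/67 (E = -5 + (452 - 375)/(-140 - 329) = -5 + 77/(-469) = -5 + 77*(-1/469) = -5 - 11/67 = -346/67 ≈ -5.1642)
1/(E + m(s(k))) = 1/(-346/67 - 18) = 1/(-1552/67) = -67/1552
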